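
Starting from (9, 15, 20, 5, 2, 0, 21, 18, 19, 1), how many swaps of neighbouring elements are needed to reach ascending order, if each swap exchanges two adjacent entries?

Each adjacent swap fixes exactly one inversion, so the minimum swap count equals the number of inversions.
Count inversions — for each element, later elements that are smaller:
9: 5, 2, 0, 1 → 4
15: 5, 2, 0, 1 → 4
20: 5, 2, 0, 18, 19, 1 → 6
5: 2, 0, 1 → 3
2: 0, 1 → 2
0: none → 0
21: 18, 19, 1 → 3
18: 1 → 1
19: 1 → 1
1: none → 0
Total inversions: 4 + 4 + 6 + 3 + 2 + 0 + 3 + 1 + 1 + 0 = 24

24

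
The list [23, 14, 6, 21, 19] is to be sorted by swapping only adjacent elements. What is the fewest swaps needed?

6

Each adjacent swap fixes exactly one inversion, so the minimum swap count equals the number of inversions.
Count inversions — for each element, later elements that are smaller:
23: 14, 6, 21, 19 → 4
14: 6 → 1
6: none → 0
21: 19 → 1
19: none → 0
Total inversions: 4 + 1 + 0 + 1 + 0 = 6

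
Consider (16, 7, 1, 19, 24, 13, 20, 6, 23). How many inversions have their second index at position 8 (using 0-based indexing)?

The element at index 8 is 23.
Elements before it: 16, 7, 1, 19, 24, 13, 20, 6
Those larger than 23: 24

1 such element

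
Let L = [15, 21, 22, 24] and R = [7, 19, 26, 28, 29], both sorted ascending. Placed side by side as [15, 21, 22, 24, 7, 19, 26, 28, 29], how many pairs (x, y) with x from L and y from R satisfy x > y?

7 split inversions

For each element r of the right run, count left-run elements greater than r:
r = 7: 15, 21, 22, 24 → 4
r = 19: 21, 22, 24 → 3
r = 26: none → 0
r = 28: none → 0
r = 29: none → 0
Cross-inversions: 4 + 3 + 0 + 0 + 0 = 7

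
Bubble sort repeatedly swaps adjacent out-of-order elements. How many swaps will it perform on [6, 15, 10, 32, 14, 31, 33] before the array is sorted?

Each adjacent swap fixes exactly one inversion, so the minimum swap count equals the number of inversions.
Count inversions — for each element, later elements that are smaller:
6: none → 0
15: 10, 14 → 2
10: none → 0
32: 14, 31 → 2
14: none → 0
31: none → 0
33: none → 0
Total inversions: 0 + 2 + 0 + 2 + 0 + 0 + 0 = 4

4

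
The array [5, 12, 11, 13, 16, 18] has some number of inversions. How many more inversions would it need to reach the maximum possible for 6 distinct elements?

Maximum inversions for 6 distinct elements is C(6, 2) = 6·5/2 = 15.
Current inversions — for each element, count later smaller elements:
5: 0
12: 1
11: 0
13: 0
16: 0
18: 0
Current total: 0 + 1 + 0 + 0 + 0 + 0 = 1
Shortfall: 15 − 1 = 14

14 inversions short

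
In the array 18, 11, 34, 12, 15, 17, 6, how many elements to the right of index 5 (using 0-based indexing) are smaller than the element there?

The element at index 5 is 17.
Elements after it: 6
Those smaller than 17: 6

1 such element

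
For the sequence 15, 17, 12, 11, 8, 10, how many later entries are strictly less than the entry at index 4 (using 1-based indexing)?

2 such elements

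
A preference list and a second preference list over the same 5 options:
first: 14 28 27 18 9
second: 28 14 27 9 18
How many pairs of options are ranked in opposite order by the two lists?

2 pairs

Assign each item its position (1..5) in the first ordering, then rewrite the second ordering as that position sequence:
positions: 14→1, 28→2, 27→3, 18→4, 9→5
second ordering as positions: [2, 1, 3, 5, 4]
Discordant pairs = inversions in this position sequence.
2: 1 → 1
1: 0
3: 0
5: 4 → 1
4: 0
Total: 1 + 0 + 0 + 1 + 0 = 2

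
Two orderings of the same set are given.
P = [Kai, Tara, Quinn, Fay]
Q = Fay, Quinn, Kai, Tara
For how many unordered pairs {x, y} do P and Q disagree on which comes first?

5

Assign each item its position (1..4) in the first ordering, then rewrite the second ordering as that position sequence:
positions: Kai→1, Tara→2, Quinn→3, Fay→4
second ordering as positions: [4, 3, 1, 2]
Discordant pairs = inversions in this position sequence.
4: 3, 1, 2 → 3
3: 1, 2 → 2
1: 0
2: 0
Total: 3 + 2 + 0 + 0 = 5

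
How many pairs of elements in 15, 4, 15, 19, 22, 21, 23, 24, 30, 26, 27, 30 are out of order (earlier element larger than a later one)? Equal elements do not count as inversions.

4

For each element, count later entries that are smaller:
15 → 4 → 1
4 → none → 0
15 → none → 0
19 → none → 0
22 → 21 → 1
21 → none → 0
23 → none → 0
24 → none → 0
30 → 26, 27 → 2
26 → none → 0
27 → none → 0
30 → none → 0
Sum: 1 + 0 + 0 + 0 + 1 + 0 + 0 + 0 + 2 + 0 + 0 + 0 = 4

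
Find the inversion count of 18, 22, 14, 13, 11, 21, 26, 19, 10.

There are 21 inversions.

For each element, count later entries that are smaller:
18 → 14, 13, 11, 10 → 4
22 → 14, 13, 11, 21, 19, 10 → 6
14 → 13, 11, 10 → 3
13 → 11, 10 → 2
11 → 10 → 1
21 → 19, 10 → 2
26 → 19, 10 → 2
19 → 10 → 1
10 → none → 0
Sum: 4 + 6 + 3 + 2 + 1 + 2 + 2 + 1 + 0 = 21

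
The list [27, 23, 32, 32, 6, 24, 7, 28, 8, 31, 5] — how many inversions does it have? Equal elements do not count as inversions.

Count, for each position, how many later elements it exceeds:
27 → 23, 6, 24, 7, 8, 5 → 6
23 → 6, 7, 8, 5 → 4
32 → 6, 24, 7, 28, 8, 31, 5 → 7
32 → 6, 24, 7, 28, 8, 31, 5 → 7
6 → 5 → 1
24 → 7, 8, 5 → 3
7 → 5 → 1
28 → 8, 5 → 2
8 → 5 → 1
31 → 5 → 1
5 → none → 0
Sum: 6 + 4 + 7 + 7 + 1 + 3 + 1 + 2 + 1 + 1 + 0 = 33

There are 33 out-of-order pairs.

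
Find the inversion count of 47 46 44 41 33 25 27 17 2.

Count, for each position, how many later elements it exceeds:
47 → 46, 44, 41, 33, 25, 27, 17, 2 → 8
46 → 44, 41, 33, 25, 27, 17, 2 → 7
44 → 41, 33, 25, 27, 17, 2 → 6
41 → 33, 25, 27, 17, 2 → 5
33 → 25, 27, 17, 2 → 4
25 → 17, 2 → 2
27 → 17, 2 → 2
17 → 2 → 1
2 → none → 0
Sum: 8 + 7 + 6 + 5 + 4 + 2 + 2 + 1 + 0 = 35

35 inversions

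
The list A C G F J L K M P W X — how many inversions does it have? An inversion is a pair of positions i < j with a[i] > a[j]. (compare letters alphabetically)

2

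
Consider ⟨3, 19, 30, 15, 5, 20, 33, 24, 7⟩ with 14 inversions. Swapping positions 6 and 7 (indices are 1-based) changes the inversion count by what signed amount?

+1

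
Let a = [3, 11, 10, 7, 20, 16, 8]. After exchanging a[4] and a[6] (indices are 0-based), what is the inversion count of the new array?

There are 5 inversions.

Positions 4 and 6 hold 20 and 8; after swapping, the array is [3, 11, 10, 7, 8, 16, 20].
Element-by-element contributions:
3 → none → 0
11 → 10, 7, 8 → 3
10 → 7, 8 → 2
7 → none → 0
8 → none → 0
16 → none → 0
20 → none → 0
Sum: 0 + 3 + 2 + 0 + 0 + 0 + 0 = 5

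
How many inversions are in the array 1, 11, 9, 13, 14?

Out-of-order pairs: 1

Count, for each position, how many later elements it exceeds:
1: 0
11: 1
9: 0
13: 0
14: 0
Sum: 0 + 1 + 0 + 0 + 0 = 1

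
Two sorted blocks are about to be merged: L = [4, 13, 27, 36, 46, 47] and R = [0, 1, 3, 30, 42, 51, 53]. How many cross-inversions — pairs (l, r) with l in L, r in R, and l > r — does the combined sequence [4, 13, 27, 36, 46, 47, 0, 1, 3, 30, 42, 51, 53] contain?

There are 23 split inversions.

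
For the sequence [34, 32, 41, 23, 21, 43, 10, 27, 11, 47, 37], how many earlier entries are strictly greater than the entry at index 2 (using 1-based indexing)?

1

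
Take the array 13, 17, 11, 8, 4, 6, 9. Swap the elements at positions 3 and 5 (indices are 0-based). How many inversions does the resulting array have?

15

Positions 3 and 5 hold 8 and 6; after swapping, the array is [13, 17, 11, 6, 4, 8, 9].
Sweep left to right; for each value list the smaller values that follow it:
13 → 11, 6, 4, 8, 9 → 5
17 → 11, 6, 4, 8, 9 → 5
11 → 6, 4, 8, 9 → 4
6 → 4 → 1
4 → none → 0
8 → none → 0
9 → none → 0
Sum: 5 + 5 + 4 + 1 + 0 + 0 + 0 = 15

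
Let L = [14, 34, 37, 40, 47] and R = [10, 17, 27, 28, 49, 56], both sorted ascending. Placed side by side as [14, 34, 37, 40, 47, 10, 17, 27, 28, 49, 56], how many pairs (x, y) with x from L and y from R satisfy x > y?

There are 17 split inversions.

For each element r of the right run, count left-run elements greater than r:
r = 10: 14, 34, 37, 40, 47 → 5
r = 17: 34, 37, 40, 47 → 4
r = 27: 34, 37, 40, 47 → 4
r = 28: 34, 37, 40, 47 → 4
r = 49: none → 0
r = 56: none → 0
Cross-inversions: 5 + 4 + 4 + 4 + 0 + 0 = 17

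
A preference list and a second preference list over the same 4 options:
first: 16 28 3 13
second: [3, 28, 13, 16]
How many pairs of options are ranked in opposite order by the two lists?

4

Assign each item its position (1..4) in the first ordering, then rewrite the second ordering as that position sequence:
positions: 16→1, 28→2, 3→3, 13→4
second ordering as positions: [3, 2, 4, 1]
Discordant pairs = inversions in this position sequence.
3: 2, 1 → 2
2: 1 → 1
4: 1 → 1
1: 0
Total: 2 + 1 + 1 + 0 = 4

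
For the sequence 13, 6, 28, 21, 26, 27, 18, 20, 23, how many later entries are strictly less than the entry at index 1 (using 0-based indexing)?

0

The element at index 1 is 6.
Elements after it: 28, 21, 26, 27, 18, 20, 23
None of them are smaller than 6.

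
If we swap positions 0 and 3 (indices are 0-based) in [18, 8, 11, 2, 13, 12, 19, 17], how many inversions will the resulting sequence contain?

Positions 0 and 3 hold 18 and 2; after swapping, the array is [2, 8, 11, 18, 13, 12, 19, 17].
Element-by-element contributions:
2 → none → 0
8 → none → 0
11 → none → 0
18 → 13, 12, 17 → 3
13 → 12 → 1
12 → none → 0
19 → 17 → 1
17 → none → 0
Sum: 0 + 0 + 0 + 3 + 1 + 0 + 1 + 0 = 5

5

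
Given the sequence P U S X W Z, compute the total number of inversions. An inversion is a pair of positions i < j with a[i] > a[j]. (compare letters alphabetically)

For each element, count later entries that are smaller:
P → none → 0
U → S → 1
S → none → 0
X → W → 1
W → none → 0
Z → none → 0
Sum: 0 + 1 + 0 + 1 + 0 + 0 = 2

2 inversions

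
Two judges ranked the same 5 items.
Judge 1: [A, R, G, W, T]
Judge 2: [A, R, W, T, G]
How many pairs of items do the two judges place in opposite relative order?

Assign each item its position (1..5) in the first ordering, then rewrite the second ordering as that position sequence:
positions: A→1, R→2, G→3, W→4, T→5
second ordering as positions: [1, 2, 4, 5, 3]
Discordant pairs = inversions in this position sequence.
1: 0
2: 0
4: 3 → 1
5: 3 → 1
3: 0
Total: 0 + 0 + 1 + 1 + 0 = 2

Discordant pairs: 2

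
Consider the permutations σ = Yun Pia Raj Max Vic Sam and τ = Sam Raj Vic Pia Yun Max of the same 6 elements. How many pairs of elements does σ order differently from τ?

11 discordant pairs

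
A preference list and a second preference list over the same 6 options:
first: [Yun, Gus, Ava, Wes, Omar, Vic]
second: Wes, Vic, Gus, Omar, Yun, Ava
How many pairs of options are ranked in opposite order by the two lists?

10

Assign each item its position (1..6) in the first ordering, then rewrite the second ordering as that position sequence:
positions: Yun→1, Gus→2, Ava→3, Wes→4, Omar→5, Vic→6
second ordering as positions: [4, 6, 2, 5, 1, 3]
Discordant pairs = inversions in this position sequence.
4: 2, 1, 3 → 3
6: 2, 5, 1, 3 → 4
2: 1 → 1
5: 1, 3 → 2
1: 0
3: 0
Total: 3 + 4 + 1 + 2 + 0 + 0 = 10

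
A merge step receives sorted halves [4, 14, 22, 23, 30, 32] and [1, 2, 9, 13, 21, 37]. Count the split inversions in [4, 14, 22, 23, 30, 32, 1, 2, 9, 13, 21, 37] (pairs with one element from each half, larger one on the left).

Take each right-half value and tally the left-half values above it:
r = 1: 4, 14, 22, 23, 30, 32 → 6
r = 2: 4, 14, 22, 23, 30, 32 → 6
r = 9: 14, 22, 23, 30, 32 → 5
r = 13: 14, 22, 23, 30, 32 → 5
r = 21: 22, 23, 30, 32 → 4
r = 37: none → 0
Cross-inversions: 6 + 6 + 5 + 5 + 4 + 0 = 26

There are 26 cross-inversions.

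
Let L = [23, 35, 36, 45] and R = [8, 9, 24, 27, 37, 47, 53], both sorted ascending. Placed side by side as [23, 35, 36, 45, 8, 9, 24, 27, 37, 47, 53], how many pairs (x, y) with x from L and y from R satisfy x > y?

15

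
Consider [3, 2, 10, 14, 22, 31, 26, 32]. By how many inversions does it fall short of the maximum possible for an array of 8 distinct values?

Maximum inversions for 8 distinct elements is C(8, 2) = 8·7/2 = 28.
Current inversions — for each element, count later smaller elements:
3: 1
2: 0
10: 0
14: 0
22: 0
31: 1
26: 0
32: 0
Current total: 1 + 0 + 0 + 0 + 0 + 1 + 0 + 0 = 2
Shortfall: 28 − 2 = 26

26 inversions short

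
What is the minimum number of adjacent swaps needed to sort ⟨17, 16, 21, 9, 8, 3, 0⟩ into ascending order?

19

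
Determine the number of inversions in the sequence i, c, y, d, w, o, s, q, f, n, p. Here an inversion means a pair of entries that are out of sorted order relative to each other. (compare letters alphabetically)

Element-by-element contributions:
i: 3
c: 0
y: 8
d: 0
w: 6
o: 2
s: 4
q: 3
f: 0
n: 0
p: 0
Sum: 3 + 0 + 8 + 0 + 6 + 2 + 4 + 3 + 0 + 0 + 0 = 26

There are 26 inversions.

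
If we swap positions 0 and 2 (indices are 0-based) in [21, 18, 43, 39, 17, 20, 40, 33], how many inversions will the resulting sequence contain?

14

Positions 0 and 2 hold 21 and 43; after swapping, the array is [43, 18, 21, 39, 17, 20, 40, 33].
Count, for each position, how many later elements it exceeds:
43: 7
18: 1
21: 2
39: 3
17: 0
20: 0
40: 1
33: 0
Sum: 7 + 1 + 2 + 3 + 0 + 0 + 1 + 0 = 14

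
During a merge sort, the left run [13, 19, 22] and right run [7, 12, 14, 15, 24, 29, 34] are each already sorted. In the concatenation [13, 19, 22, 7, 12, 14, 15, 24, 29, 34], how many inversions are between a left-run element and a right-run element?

10 split inversions

Count, for every r in R, how many entries of L exceed r:
r = 7: 13, 19, 22 → 3
r = 12: 13, 19, 22 → 3
r = 14: 19, 22 → 2
r = 15: 19, 22 → 2
r = 24: none → 0
r = 29: none → 0
r = 34: none → 0
Cross-inversions: 3 + 3 + 2 + 2 + 0 + 0 + 0 = 10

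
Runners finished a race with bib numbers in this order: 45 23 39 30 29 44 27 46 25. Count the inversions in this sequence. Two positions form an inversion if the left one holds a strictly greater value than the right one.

Element-by-element contributions:
45 → 23, 39, 30, 29, 44, 27, 25 → 7
23 → none → 0
39 → 30, 29, 27, 25 → 4
30 → 29, 27, 25 → 3
29 → 27, 25 → 2
44 → 27, 25 → 2
27 → 25 → 1
46 → 25 → 1
25 → none → 0
Sum: 7 + 0 + 4 + 3 + 2 + 2 + 1 + 1 + 0 = 20

Inversions: 20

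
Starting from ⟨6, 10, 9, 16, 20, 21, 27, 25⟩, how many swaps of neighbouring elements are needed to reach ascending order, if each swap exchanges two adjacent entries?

Minimum adjacent swaps = number of inversions (each swap of adjacent out-of-order elements removes one inversion and no swap can remove more).
Count inversions — for each element, later elements that are smaller:
6: none → 0
10: 9 → 1
9: none → 0
16: none → 0
20: none → 0
21: none → 0
27: 25 → 1
25: none → 0
Total inversions: 0 + 1 + 0 + 0 + 0 + 0 + 1 + 0 = 2

2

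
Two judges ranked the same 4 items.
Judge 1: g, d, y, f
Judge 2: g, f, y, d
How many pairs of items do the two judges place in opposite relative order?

Assign each item its position (1..4) in the first ordering, then rewrite the second ordering as that position sequence:
positions: g→1, d→2, y→3, f→4
second ordering as positions: [1, 4, 3, 2]
Discordant pairs = inversions in this position sequence.
1: 0
4: 3, 2 → 2
3: 2 → 1
2: 0
Total: 0 + 2 + 1 + 0 = 3

3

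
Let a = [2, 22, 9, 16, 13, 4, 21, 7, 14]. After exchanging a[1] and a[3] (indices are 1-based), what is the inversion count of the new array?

18

Positions 1 and 3 hold 2 and 9; after swapping, the array is [9, 22, 2, 16, 13, 4, 21, 7, 14].
For each element, count later entries that are smaller:
9: 3
22: 7
2: 0
16: 4
13: 2
4: 0
21: 2
7: 0
14: 0
Sum: 3 + 7 + 0 + 4 + 2 + 0 + 2 + 0 + 0 = 18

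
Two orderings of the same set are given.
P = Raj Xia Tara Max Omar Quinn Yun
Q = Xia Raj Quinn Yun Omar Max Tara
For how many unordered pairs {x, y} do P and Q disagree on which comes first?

There are 10 disagreeing pairs.

Assign each item its position (1..7) in the first ordering, then rewrite the second ordering as that position sequence:
positions: Raj→1, Xia→2, Tara→3, Max→4, Omar→5, Quinn→6, Yun→7
second ordering as positions: [2, 1, 6, 7, 5, 4, 3]
Discordant pairs = inversions in this position sequence.
2: 1 → 1
1: 0
6: 5, 4, 3 → 3
7: 5, 4, 3 → 3
5: 4, 3 → 2
4: 3 → 1
3: 0
Total: 1 + 0 + 3 + 3 + 2 + 1 + 0 = 10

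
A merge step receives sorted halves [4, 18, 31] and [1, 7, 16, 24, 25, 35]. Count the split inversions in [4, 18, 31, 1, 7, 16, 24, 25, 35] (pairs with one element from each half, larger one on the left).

Cross-inversions: 9

For each element r of the right run, count left-run elements greater than r:
r = 1: 4, 18, 31 → 3
r = 7: 18, 31 → 2
r = 16: 18, 31 → 2
r = 24: 31 → 1
r = 25: 31 → 1
r = 35: none → 0
Cross-inversions: 3 + 2 + 2 + 1 + 1 + 0 = 9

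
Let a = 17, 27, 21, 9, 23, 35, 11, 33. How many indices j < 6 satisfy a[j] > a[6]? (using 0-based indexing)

The element at index 6 is 11.
Elements before it: 17, 27, 21, 9, 23, 35
Those larger than 11: 17, 27, 21, 23, 35

5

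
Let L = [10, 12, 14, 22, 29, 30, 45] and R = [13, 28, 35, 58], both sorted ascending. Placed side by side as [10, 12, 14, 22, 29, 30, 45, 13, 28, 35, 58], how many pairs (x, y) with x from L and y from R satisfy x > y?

9 cross-inversions

Count, for every r in R, how many entries of L exceed r:
r = 13: 14, 22, 29, 30, 45 → 5
r = 28: 29, 30, 45 → 3
r = 35: 45 → 1
r = 58: none → 0
Cross-inversions: 5 + 3 + 1 + 0 = 9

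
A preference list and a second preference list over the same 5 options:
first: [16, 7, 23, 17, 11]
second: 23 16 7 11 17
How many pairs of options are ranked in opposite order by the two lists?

3 pairs

Assign each item its position (1..5) in the first ordering, then rewrite the second ordering as that position sequence:
positions: 16→1, 7→2, 23→3, 17→4, 11→5
second ordering as positions: [3, 1, 2, 5, 4]
Discordant pairs = inversions in this position sequence.
3: 1, 2 → 2
1: 0
2: 0
5: 4 → 1
4: 0
Total: 2 + 0 + 0 + 1 + 0 = 3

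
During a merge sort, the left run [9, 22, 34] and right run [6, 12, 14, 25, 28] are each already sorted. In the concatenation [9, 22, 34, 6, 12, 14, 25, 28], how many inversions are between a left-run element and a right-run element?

9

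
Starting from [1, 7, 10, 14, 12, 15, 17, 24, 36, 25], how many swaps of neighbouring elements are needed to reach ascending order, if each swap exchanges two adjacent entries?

2

Each adjacent swap fixes exactly one inversion, so the minimum swap count equals the number of inversions.
Count inversions — for each element, later elements that are smaller:
1: none → 0
7: none → 0
10: none → 0
14: 12 → 1
12: none → 0
15: none → 0
17: none → 0
24: none → 0
36: 25 → 1
25: none → 0
Total inversions: 0 + 0 + 0 + 1 + 0 + 0 + 0 + 0 + 1 + 0 = 2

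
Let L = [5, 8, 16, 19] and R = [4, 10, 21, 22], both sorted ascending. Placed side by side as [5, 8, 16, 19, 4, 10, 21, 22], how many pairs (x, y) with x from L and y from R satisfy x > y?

For each element r of the right run, count left-run elements greater than r:
r = 4: 5, 8, 16, 19 → 4
r = 10: 16, 19 → 2
r = 21: none → 0
r = 22: none → 0
Cross-inversions: 4 + 2 + 0 + 0 = 6

Cross-inversions: 6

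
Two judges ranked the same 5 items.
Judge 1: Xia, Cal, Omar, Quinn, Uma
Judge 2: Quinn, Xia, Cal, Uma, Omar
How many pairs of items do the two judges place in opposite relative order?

Assign each item its position (1..5) in the first ordering, then rewrite the second ordering as that position sequence:
positions: Xia→1, Cal→2, Omar→3, Quinn→4, Uma→5
second ordering as positions: [4, 1, 2, 5, 3]
Discordant pairs = inversions in this position sequence.
4: 1, 2, 3 → 3
1: 0
2: 0
5: 3 → 1
3: 0
Total: 3 + 0 + 0 + 1 + 0 = 4

Discordant pairs: 4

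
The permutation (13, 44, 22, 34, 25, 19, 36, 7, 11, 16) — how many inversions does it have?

29 inversions

For each element, count later entries that are smaller:
13 → 7, 11 → 2
44 → 22, 34, 25, 19, 36, 7, 11, 16 → 8
22 → 19, 7, 11, 16 → 4
34 → 25, 19, 7, 11, 16 → 5
25 → 19, 7, 11, 16 → 4
19 → 7, 11, 16 → 3
36 → 7, 11, 16 → 3
7 → none → 0
11 → none → 0
16 → none → 0
Sum: 2 + 8 + 4 + 5 + 4 + 3 + 3 + 0 + 0 + 0 = 29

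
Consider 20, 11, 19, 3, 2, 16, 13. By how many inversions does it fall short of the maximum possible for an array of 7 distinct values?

Maximum inversions for 7 distinct elements is C(7, 2) = 7·6/2 = 21.
Current inversions — for each element, count later smaller elements:
20: 6
11: 2
19: 4
3: 1
2: 0
16: 1
13: 0
Current total: 6 + 2 + 4 + 1 + 0 + 1 + 0 = 14
Shortfall: 21 − 14 = 7

7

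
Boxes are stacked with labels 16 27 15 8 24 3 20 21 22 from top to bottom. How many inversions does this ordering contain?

17

For each element, count later entries that are smaller:
16 → 15, 8, 3 → 3
27 → 15, 8, 24, 3, 20, 21, 22 → 7
15 → 8, 3 → 2
8 → 3 → 1
24 → 3, 20, 21, 22 → 4
3 → none → 0
20 → none → 0
21 → none → 0
22 → none → 0
Sum: 3 + 7 + 2 + 1 + 4 + 0 + 0 + 0 + 0 = 17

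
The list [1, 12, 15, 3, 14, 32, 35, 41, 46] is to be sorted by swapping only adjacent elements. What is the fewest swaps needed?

3 swaps

Minimum adjacent swaps = number of inversions (each swap of adjacent out-of-order elements removes one inversion and no swap can remove more).
Count inversions — for each element, later elements that are smaller:
1: none → 0
12: 3 → 1
15: 3, 14 → 2
3: none → 0
14: none → 0
32: none → 0
35: none → 0
41: none → 0
46: none → 0
Total inversions: 0 + 1 + 2 + 0 + 0 + 0 + 0 + 0 + 0 = 3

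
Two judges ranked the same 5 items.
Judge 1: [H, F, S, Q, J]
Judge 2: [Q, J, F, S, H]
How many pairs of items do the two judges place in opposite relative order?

8

Assign each item its position (1..5) in the first ordering, then rewrite the second ordering as that position sequence:
positions: H→1, F→2, S→3, Q→4, J→5
second ordering as positions: [4, 5, 2, 3, 1]
Discordant pairs = inversions in this position sequence.
4: 2, 3, 1 → 3
5: 2, 3, 1 → 3
2: 1 → 1
3: 1 → 1
1: 0
Total: 3 + 3 + 1 + 1 + 0 = 8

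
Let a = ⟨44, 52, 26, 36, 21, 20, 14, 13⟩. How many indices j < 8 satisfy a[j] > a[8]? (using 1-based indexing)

7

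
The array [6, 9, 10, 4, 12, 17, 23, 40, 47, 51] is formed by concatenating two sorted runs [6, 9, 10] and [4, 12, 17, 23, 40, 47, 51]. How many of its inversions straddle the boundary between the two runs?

3 split inversions

Count, for every r in R, how many entries of L exceed r:
r = 4: 6, 9, 10 → 3
r = 12: none → 0
r = 17: none → 0
r = 23: none → 0
r = 40: none → 0
r = 47: none → 0
r = 51: none → 0
Cross-inversions: 3 + 0 + 0 + 0 + 0 + 0 + 0 = 3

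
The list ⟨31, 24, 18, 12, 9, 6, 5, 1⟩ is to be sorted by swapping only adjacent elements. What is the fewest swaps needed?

There are 28 swaps.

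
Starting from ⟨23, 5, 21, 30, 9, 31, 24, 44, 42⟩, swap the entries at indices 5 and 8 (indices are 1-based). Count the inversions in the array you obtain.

Positions 5 and 8 hold 9 and 44; after swapping, the array is [23, 5, 21, 30, 44, 31, 24, 9, 42].
Element-by-element contributions:
23: 3
5: 0
21: 1
30: 2
44: 4
31: 2
24: 1
9: 0
42: 0
Sum: 3 + 0 + 1 + 2 + 4 + 2 + 1 + 0 + 0 = 13

13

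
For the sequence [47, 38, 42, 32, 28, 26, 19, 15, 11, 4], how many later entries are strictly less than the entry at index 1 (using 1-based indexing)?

The element at index 1 is 47.
Elements after it: 38, 42, 32, 28, 26, 19, 15, 11, 4
Those smaller than 47: 38, 42, 32, 28, 26, 19, 15, 11, 4

9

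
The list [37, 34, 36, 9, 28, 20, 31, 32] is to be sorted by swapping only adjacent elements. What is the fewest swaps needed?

Minimum adjacent swaps = number of inversions (each swap of adjacent out-of-order elements removes one inversion and no swap can remove more).
Count inversions — for each element, later elements that are smaller:
37: 34, 36, 9, 28, 20, 31, 32 → 7
34: 9, 28, 20, 31, 32 → 5
36: 9, 28, 20, 31, 32 → 5
9: none → 0
28: 20 → 1
20: none → 0
31: none → 0
32: none → 0
Total inversions: 7 + 5 + 5 + 0 + 1 + 0 + 0 + 0 = 18

18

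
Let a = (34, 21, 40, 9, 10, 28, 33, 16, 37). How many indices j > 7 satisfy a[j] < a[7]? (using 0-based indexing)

The element at index 7 is 16.
Elements after it: 37
None of them are smaller than 16.

0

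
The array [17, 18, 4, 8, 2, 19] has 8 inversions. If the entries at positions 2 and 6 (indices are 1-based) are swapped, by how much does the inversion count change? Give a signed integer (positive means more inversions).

Positions 2 and 6 hold 18 and 19; after swapping, the array is [17, 19, 4, 8, 2, 18].
Count, for each position, how many later elements it exceeds:
17: 3
19: 4
4: 1
8: 1
2: 0
18: 0
Sum: 3 + 4 + 1 + 1 + 0 + 0 = 9
Change: 9 − 8 = +1

+1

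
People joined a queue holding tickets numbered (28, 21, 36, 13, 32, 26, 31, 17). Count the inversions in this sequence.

For each element, count later entries that are smaller:
28: 4
21: 2
36: 5
13: 0
32: 3
26: 1
31: 1
17: 0
Sum: 4 + 2 + 5 + 0 + 3 + 1 + 1 + 0 = 16

16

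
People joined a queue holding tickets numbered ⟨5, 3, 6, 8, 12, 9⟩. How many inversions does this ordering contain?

Count, for each position, how many later elements it exceeds:
5 → 3 → 1
3 → none → 0
6 → none → 0
8 → none → 0
12 → 9 → 1
9 → none → 0
Sum: 1 + 0 + 0 + 0 + 1 + 0 = 2

There are 2 inversions.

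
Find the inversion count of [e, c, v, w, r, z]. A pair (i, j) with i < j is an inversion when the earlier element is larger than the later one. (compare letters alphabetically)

3 inversions

Sweep left to right; for each value list the smaller values that follow it:
e → c → 1
c → none → 0
v → r → 1
w → r → 1
r → none → 0
z → none → 0
Sum: 1 + 0 + 1 + 1 + 0 + 0 = 3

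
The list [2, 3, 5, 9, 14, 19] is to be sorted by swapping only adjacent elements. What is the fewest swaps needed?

0

Each adjacent swap fixes exactly one inversion, so the minimum swap count equals the number of inversions.
Count inversions — for each element, later elements that are smaller:
2: none → 0
3: none → 0
5: none → 0
9: none → 0
14: none → 0
19: none → 0
Total inversions: 0 + 0 + 0 + 0 + 0 + 0 = 0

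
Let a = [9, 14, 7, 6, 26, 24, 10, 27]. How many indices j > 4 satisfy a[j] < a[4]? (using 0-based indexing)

2

The element at index 4 is 26.
Elements after it: 24, 10, 27
Those smaller than 26: 24, 10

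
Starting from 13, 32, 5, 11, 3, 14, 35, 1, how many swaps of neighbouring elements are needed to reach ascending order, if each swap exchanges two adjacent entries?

Minimum adjacent swaps = number of inversions (each swap of adjacent out-of-order elements removes one inversion and no swap can remove more).
Count inversions — for each element, later elements that are smaller:
13: 5, 11, 3, 1 → 4
32: 5, 11, 3, 14, 1 → 5
5: 3, 1 → 2
11: 3, 1 → 2
3: 1 → 1
14: 1 → 1
35: 1 → 1
1: none → 0
Total inversions: 4 + 5 + 2 + 2 + 1 + 1 + 1 + 0 = 16

Swaps: 16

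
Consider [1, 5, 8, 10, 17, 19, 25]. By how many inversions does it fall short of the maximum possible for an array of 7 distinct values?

21 inversions short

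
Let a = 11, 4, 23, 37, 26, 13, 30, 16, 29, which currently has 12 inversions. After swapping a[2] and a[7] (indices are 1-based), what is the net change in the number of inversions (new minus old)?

+7

Positions 2 and 7 hold 4 and 30; after swapping, the array is [11, 30, 23, 37, 26, 13, 4, 16, 29].
Element-by-element contributions:
11 → 4 → 1
30 → 23, 26, 13, 4, 16, 29 → 6
23 → 13, 4, 16 → 3
37 → 26, 13, 4, 16, 29 → 5
26 → 13, 4, 16 → 3
13 → 4 → 1
4 → none → 0
16 → none → 0
29 → none → 0
Sum: 1 + 6 + 3 + 5 + 3 + 1 + 0 + 0 + 0 = 19
Change: 19 − 12 = +7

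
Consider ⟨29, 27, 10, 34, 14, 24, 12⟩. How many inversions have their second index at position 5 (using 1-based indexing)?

3

The element at index 5 is 14.
Elements before it: 29, 27, 10, 34
Those larger than 14: 29, 27, 34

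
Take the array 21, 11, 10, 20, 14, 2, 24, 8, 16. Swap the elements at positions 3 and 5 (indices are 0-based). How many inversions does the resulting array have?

Positions 3 and 5 hold 20 and 2; after swapping, the array is [21, 11, 10, 2, 14, 20, 24, 8, 16].
Sweep left to right; for each value list the smaller values that follow it:
21: 7
11: 3
10: 2
2: 0
14: 1
20: 2
24: 2
8: 0
16: 0
Sum: 7 + 3 + 2 + 0 + 1 + 2 + 2 + 0 + 0 = 17

17 inversions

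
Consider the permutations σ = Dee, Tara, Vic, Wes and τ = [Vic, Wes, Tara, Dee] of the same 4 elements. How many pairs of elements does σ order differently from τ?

5

Assign each item its position (1..4) in the first ordering, then rewrite the second ordering as that position sequence:
positions: Dee→1, Tara→2, Vic→3, Wes→4
second ordering as positions: [3, 4, 2, 1]
Discordant pairs = inversions in this position sequence.
3: 2, 1 → 2
4: 2, 1 → 2
2: 1 → 1
1: 0
Total: 2 + 2 + 1 + 0 = 5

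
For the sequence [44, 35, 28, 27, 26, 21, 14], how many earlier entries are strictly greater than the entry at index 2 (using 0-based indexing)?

2 such elements

The element at index 2 is 28.
Elements before it: 44, 35
Those larger than 28: 44, 35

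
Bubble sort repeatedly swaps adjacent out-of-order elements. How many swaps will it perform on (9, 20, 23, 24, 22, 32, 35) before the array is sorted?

2

Minimum adjacent swaps = number of inversions (each swap of adjacent out-of-order elements removes one inversion and no swap can remove more).
Count inversions — for each element, later elements that are smaller:
9: none → 0
20: none → 0
23: 22 → 1
24: 22 → 1
22: none → 0
32: none → 0
35: none → 0
Total inversions: 0 + 0 + 1 + 1 + 0 + 0 + 0 = 2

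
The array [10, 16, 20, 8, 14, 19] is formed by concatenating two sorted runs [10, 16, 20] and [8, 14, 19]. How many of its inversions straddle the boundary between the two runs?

For each element r of the right run, count left-run elements greater than r:
r = 8: 10, 16, 20 → 3
r = 14: 16, 20 → 2
r = 19: 20 → 1
Cross-inversions: 3 + 2 + 1 = 6

6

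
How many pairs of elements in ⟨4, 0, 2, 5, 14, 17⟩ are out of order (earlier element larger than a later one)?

2

Element-by-element contributions:
4 → 0, 2 → 2
0 → none → 0
2 → none → 0
5 → none → 0
14 → none → 0
17 → none → 0
Sum: 2 + 0 + 0 + 0 + 0 + 0 = 2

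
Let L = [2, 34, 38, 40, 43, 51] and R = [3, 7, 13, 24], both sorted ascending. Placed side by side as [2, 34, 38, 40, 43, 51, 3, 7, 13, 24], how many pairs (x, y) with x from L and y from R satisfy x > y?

Count, for every r in R, how many entries of L exceed r:
r = 3: 34, 38, 40, 43, 51 → 5
r = 7: 34, 38, 40, 43, 51 → 5
r = 13: 34, 38, 40, 43, 51 → 5
r = 24: 34, 38, 40, 43, 51 → 5
Cross-inversions: 5 + 5 + 5 + 5 = 20

20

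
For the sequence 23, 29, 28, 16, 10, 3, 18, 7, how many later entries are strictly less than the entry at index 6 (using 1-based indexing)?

The element at index 6 is 3.
Elements after it: 18, 7
None of them are smaller than 3.

0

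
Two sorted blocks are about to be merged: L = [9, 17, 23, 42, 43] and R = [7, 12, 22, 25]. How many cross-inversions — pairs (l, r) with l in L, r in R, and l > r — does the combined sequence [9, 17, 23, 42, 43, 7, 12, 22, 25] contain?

14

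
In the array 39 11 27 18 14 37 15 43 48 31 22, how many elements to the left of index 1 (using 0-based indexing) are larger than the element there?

The element at index 1 is 11.
Elements before it: 39
Those larger than 11: 39

1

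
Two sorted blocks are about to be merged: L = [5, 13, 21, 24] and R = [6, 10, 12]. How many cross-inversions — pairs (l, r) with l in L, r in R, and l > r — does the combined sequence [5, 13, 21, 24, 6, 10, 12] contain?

9

For each element r of the right run, count left-run elements greater than r:
r = 6: 13, 21, 24 → 3
r = 10: 13, 21, 24 → 3
r = 12: 13, 21, 24 → 3
Cross-inversions: 3 + 3 + 3 = 9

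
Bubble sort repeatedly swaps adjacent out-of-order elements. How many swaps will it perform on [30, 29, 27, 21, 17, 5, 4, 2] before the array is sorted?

There are 28 swaps.

Minimum adjacent swaps = number of inversions (each swap of adjacent out-of-order elements removes one inversion and no swap can remove more).
Count inversions — for each element, later elements that are smaller:
30: 29, 27, 21, 17, 5, 4, 2 → 7
29: 27, 21, 17, 5, 4, 2 → 6
27: 21, 17, 5, 4, 2 → 5
21: 17, 5, 4, 2 → 4
17: 5, 4, 2 → 3
5: 4, 2 → 2
4: 2 → 1
2: none → 0
Total inversions: 7 + 6 + 5 + 4 + 3 + 2 + 1 + 0 = 28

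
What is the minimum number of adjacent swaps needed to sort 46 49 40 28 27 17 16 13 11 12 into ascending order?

43 swaps

Minimum adjacent swaps = number of inversions (each swap of adjacent out-of-order elements removes one inversion and no swap can remove more).
Count inversions — for each element, later elements that are smaller:
46: 40, 28, 27, 17, 16, 13, 11, 12 → 8
49: 40, 28, 27, 17, 16, 13, 11, 12 → 8
40: 28, 27, 17, 16, 13, 11, 12 → 7
28: 27, 17, 16, 13, 11, 12 → 6
27: 17, 16, 13, 11, 12 → 5
17: 16, 13, 11, 12 → 4
16: 13, 11, 12 → 3
13: 11, 12 → 2
11: none → 0
12: none → 0
Total inversions: 8 + 8 + 7 + 6 + 5 + 4 + 3 + 2 + 0 + 0 = 43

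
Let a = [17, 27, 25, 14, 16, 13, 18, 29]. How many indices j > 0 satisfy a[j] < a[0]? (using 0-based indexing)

3

The element at index 0 is 17.
Elements after it: 27, 25, 14, 16, 13, 18, 29
Those smaller than 17: 14, 16, 13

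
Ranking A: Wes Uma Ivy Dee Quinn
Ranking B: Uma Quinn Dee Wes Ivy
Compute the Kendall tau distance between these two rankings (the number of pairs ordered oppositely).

Assign each item its position (1..5) in the first ordering, then rewrite the second ordering as that position sequence:
positions: Wes→1, Uma→2, Ivy→3, Dee→4, Quinn→5
second ordering as positions: [2, 5, 4, 1, 3]
Discordant pairs = inversions in this position sequence.
2: 1 → 1
5: 4, 1, 3 → 3
4: 1, 3 → 2
1: 0
3: 0
Total: 1 + 3 + 2 + 0 + 0 = 6

6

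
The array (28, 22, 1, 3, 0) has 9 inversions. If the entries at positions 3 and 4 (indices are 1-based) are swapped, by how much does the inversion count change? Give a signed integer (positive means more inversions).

+1

Positions 3 and 4 hold 1 and 3; after swapping, the array is [28, 22, 3, 1, 0].
Element-by-element contributions:
28 → 22, 3, 1, 0 → 4
22 → 3, 1, 0 → 3
3 → 1, 0 → 2
1 → 0 → 1
0 → none → 0
Sum: 4 + 3 + 2 + 1 + 0 = 10
Change: 10 − 9 = +1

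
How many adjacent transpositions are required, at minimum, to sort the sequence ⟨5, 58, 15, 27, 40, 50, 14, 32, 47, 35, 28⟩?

Adjacent swaps: 24

Minimum adjacent swaps = number of inversions (each swap of adjacent out-of-order elements removes one inversion and no swap can remove more).
Count inversions — for each element, later elements that are smaller:
5: none → 0
58: 15, 27, 40, 50, 14, 32, 47, 35, 28 → 9
15: 14 → 1
27: 14 → 1
40: 14, 32, 35, 28 → 4
50: 14, 32, 47, 35, 28 → 5
14: none → 0
32: 28 → 1
47: 35, 28 → 2
35: 28 → 1
28: none → 0
Total inversions: 0 + 9 + 1 + 1 + 4 + 5 + 0 + 1 + 2 + 1 + 0 = 24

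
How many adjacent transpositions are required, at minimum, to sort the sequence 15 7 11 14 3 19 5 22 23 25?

Each adjacent swap fixes exactly one inversion, so the minimum swap count equals the number of inversions.
Count inversions — for each element, later elements that are smaller:
15: 7, 11, 14, 3, 5 → 5
7: 3, 5 → 2
11: 3, 5 → 2
14: 3, 5 → 2
3: none → 0
19: 5 → 1
5: none → 0
22: none → 0
23: none → 0
25: none → 0
Total inversions: 5 + 2 + 2 + 2 + 0 + 1 + 0 + 0 + 0 + 0 = 12

There are 12 swaps.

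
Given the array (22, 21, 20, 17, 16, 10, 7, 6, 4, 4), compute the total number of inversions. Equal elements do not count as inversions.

44

Sweep left to right; for each value list the smaller values that follow it:
22: 9
21: 8
20: 7
17: 6
16: 5
10: 4
7: 3
6: 2
4: 0
4: 0
Sum: 9 + 8 + 7 + 6 + 5 + 4 + 3 + 2 + 0 + 0 = 44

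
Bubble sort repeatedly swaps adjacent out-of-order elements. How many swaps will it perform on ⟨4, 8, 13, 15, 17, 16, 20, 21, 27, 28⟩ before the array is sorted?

There is 1 adjacent swap.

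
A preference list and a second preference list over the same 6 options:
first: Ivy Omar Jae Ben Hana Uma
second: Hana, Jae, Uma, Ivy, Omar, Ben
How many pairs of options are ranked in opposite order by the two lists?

Assign each item its position (1..6) in the first ordering, then rewrite the second ordering as that position sequence:
positions: Ivy→1, Omar→2, Jae→3, Ben→4, Hana→5, Uma→6
second ordering as positions: [5, 3, 6, 1, 2, 4]
Discordant pairs = inversions in this position sequence.
5: 3, 1, 2, 4 → 4
3: 1, 2 → 2
6: 1, 2, 4 → 3
1: 0
2: 0
4: 0
Total: 4 + 2 + 3 + 0 + 0 + 0 = 9

9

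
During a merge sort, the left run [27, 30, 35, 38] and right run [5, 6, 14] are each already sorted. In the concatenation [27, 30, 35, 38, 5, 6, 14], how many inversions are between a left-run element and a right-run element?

For each element r of the right run, count left-run elements greater than r:
r = 5: 27, 30, 35, 38 → 4
r = 6: 27, 30, 35, 38 → 4
r = 14: 27, 30, 35, 38 → 4
Cross-inversions: 4 + 4 + 4 = 12

12 split inversions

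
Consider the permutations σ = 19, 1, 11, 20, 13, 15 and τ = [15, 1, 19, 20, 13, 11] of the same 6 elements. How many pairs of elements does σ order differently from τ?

Assign each item its position (1..6) in the first ordering, then rewrite the second ordering as that position sequence:
positions: 19→1, 1→2, 11→3, 20→4, 13→5, 15→6
second ordering as positions: [6, 2, 1, 4, 5, 3]
Discordant pairs = inversions in this position sequence.
6: 2, 1, 4, 5, 3 → 5
2: 1 → 1
1: 0
4: 3 → 1
5: 3 → 1
3: 0
Total: 5 + 1 + 0 + 1 + 1 + 0 = 8

8 discordant pairs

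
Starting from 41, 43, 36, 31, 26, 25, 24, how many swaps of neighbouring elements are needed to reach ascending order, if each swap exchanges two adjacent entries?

Each adjacent swap fixes exactly one inversion, so the minimum swap count equals the number of inversions.
Count inversions — for each element, later elements that are smaller:
41: 36, 31, 26, 25, 24 → 5
43: 36, 31, 26, 25, 24 → 5
36: 31, 26, 25, 24 → 4
31: 26, 25, 24 → 3
26: 25, 24 → 2
25: 24 → 1
24: none → 0
Total inversions: 5 + 5 + 4 + 3 + 2 + 1 + 0 = 20

There are 20 swaps.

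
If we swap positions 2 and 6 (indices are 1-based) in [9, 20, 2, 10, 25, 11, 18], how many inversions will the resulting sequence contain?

Positions 2 and 6 hold 20 and 11; after swapping, the array is [9, 11, 2, 10, 25, 20, 18].
Element-by-element contributions:
9 → 2 → 1
11 → 2, 10 → 2
2 → none → 0
10 → none → 0
25 → 20, 18 → 2
20 → 18 → 1
18 → none → 0
Sum: 1 + 2 + 0 + 0 + 2 + 1 + 0 = 6

6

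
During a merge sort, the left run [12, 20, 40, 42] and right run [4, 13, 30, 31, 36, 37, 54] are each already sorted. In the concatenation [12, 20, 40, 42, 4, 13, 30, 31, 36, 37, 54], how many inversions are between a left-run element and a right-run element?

15

For each element r of the right run, count left-run elements greater than r:
r = 4: 12, 20, 40, 42 → 4
r = 13: 20, 40, 42 → 3
r = 30: 40, 42 → 2
r = 31: 40, 42 → 2
r = 36: 40, 42 → 2
r = 37: 40, 42 → 2
r = 54: none → 0
Cross-inversions: 4 + 3 + 2 + 2 + 2 + 2 + 0 = 15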